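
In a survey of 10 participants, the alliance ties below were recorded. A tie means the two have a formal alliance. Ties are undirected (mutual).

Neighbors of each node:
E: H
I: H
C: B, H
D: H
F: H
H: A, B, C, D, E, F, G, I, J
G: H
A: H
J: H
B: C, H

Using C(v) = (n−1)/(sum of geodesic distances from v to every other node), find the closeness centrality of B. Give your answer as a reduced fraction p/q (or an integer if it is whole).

Distances from B: A:2, C:1, D:2, E:2, F:2, G:2, H:1, I:2, J:2. Sum = 16.
n = 10, so closeness = 9/16.

9/16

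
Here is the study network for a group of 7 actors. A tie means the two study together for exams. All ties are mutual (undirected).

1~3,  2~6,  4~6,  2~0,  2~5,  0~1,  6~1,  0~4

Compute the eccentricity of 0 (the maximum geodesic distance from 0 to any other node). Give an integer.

2

Distances from 0: 1:1, 2:1, 3:2, 4:1, 5:2, 6:2.
The largest is 2 (to 6, 5, and 3), so the eccentricity of 0 is 2.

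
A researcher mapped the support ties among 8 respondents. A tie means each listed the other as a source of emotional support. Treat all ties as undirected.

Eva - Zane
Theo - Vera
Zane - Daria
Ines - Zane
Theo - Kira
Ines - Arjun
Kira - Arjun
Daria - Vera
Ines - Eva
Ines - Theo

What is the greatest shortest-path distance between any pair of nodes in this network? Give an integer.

Eccentricity of each node (its greatest distance to any other): Arjun:3, Daria:3, Eva:3, Ines:2, Kira:3, Theo:2, Vera:3, Zane:3.
The maximum eccentricity is 3, realized for instance by the pair Arjun–Daria via Arjun – Ines – Zane – Daria. So the diameter is 3.

3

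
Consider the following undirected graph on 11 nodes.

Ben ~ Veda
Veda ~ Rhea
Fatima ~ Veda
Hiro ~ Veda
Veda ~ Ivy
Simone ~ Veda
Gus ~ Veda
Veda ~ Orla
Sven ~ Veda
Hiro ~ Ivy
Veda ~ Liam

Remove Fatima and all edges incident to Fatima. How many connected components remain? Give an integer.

1

Fatima's neighbors (Veda) remain reachable from one another through other ties, so the rest of the network stays in one piece.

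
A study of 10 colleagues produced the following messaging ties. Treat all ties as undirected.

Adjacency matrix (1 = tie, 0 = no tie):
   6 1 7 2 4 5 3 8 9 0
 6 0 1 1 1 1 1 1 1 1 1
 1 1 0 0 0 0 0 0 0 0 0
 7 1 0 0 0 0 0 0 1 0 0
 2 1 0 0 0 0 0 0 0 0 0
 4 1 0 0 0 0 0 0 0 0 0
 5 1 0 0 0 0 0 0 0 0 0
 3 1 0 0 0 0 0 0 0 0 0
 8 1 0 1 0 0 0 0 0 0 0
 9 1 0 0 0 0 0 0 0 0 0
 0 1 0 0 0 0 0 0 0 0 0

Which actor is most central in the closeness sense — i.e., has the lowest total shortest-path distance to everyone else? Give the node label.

Farness (sum of distances to all others) for each node — 0:17, 1:17, 2:17, 3:17, 4:17, 5:17, 6:9, 7:16, 8:16, 9:17.
The smallest farness is 9, for 6, so 6 has the highest closeness.

6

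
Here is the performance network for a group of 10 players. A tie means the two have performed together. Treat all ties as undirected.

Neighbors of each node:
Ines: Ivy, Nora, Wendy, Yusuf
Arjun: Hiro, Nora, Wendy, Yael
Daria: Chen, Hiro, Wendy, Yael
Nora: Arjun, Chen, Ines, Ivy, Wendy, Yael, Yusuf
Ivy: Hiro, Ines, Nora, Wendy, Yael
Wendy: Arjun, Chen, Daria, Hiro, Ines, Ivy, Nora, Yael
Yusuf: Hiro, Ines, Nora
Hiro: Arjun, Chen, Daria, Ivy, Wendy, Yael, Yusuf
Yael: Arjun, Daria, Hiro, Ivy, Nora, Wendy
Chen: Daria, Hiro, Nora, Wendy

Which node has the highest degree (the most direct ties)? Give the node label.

Degrees — Arjun:4, Chen:4, Daria:4, Hiro:7, Ines:4, Ivy:5, Nora:7, Wendy:8, Yael:6, Yusuf:3.
The maximum is 8, attained only by Wendy.

Wendy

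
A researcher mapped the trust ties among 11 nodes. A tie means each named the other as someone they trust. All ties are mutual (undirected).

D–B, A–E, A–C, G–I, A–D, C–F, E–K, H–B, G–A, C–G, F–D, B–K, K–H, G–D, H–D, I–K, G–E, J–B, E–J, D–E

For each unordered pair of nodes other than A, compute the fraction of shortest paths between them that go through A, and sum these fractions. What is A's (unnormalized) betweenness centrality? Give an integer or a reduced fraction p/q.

7/3

Pairs whose geodesics pass through A — H–C: 1/3; D–C: 1/3; K–C: 1/3; C–B: 1/3; C–J: 1/2; C–E: 1/2.
All other pairs contribute 0.
Summing the contributions gives betweenness(A) = 7/3.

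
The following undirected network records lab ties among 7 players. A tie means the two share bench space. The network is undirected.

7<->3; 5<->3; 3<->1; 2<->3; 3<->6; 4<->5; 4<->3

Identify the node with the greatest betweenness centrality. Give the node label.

3

Unnormalized betweenness of each node: 1:0, 2:0, 3:14, 4:0, 5:0, 6:0, 7:0.
3 has the largest value, 14, making it the main broker — the node through which the most shortest paths run.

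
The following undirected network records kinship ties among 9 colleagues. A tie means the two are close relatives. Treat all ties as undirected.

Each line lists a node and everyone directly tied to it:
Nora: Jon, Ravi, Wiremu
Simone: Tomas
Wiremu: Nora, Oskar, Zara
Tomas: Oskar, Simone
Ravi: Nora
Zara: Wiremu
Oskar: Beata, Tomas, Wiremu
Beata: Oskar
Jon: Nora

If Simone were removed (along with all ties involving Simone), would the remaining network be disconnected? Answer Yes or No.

No

Even without Simone, every remaining node can still reach every other (the residual graph is connected), so Simone is not a cut vertex.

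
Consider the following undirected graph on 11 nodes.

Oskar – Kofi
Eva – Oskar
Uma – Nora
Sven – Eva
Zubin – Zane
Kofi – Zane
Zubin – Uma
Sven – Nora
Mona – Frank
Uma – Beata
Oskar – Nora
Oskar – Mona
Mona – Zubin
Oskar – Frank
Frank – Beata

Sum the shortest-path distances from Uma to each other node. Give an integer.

19

Distances from Uma: Beata:1, Eva:3, Frank:2, Kofi:3, Mona:2, Nora:1, Oskar:2, Sven:2, Zane:2, Zubin:1.
Sum = 1 + 3 + 2 + 3 + 2 + 1 + 2 + 2 + 2 + 1 = 19.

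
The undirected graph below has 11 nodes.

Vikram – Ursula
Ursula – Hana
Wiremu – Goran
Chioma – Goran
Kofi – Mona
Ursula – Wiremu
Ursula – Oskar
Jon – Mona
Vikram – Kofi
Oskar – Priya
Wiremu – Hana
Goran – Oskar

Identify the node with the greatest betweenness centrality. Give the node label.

Unnormalized betweenness of each node: Chioma:0, Goran:10, Hana:0, Jon:0, Kofi:16, Mona:9, Oskar:14, Priya:0, Ursula:27, Vikram:21, Wiremu:7.
Ursula has the largest value, 27, making it the main broker — the node through which the most shortest paths run.

Ursula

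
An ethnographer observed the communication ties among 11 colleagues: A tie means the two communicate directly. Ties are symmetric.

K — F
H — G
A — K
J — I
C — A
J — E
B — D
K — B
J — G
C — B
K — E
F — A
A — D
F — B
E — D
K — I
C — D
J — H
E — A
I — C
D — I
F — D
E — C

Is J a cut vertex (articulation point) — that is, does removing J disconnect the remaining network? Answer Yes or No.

Removing J leaves {A, B, C, D, E, F, I, and K} with no path to {G and H}, so the network splits into 2 components. J is a cut vertex.

Yes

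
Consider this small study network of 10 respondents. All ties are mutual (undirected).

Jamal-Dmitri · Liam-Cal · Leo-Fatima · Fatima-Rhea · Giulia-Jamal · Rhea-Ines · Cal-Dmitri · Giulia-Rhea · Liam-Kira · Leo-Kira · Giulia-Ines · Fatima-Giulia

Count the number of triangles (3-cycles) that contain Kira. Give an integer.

Kira's neighbors are Leo and Liam, but none of them are tied to each other, so no triangle contains Kira.

0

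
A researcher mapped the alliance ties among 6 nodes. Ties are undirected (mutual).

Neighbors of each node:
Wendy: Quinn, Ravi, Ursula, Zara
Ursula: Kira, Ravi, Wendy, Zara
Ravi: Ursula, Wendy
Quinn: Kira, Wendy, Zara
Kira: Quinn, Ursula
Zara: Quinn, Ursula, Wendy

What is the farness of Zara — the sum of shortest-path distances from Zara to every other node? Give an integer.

Distances from Zara: Kira:2, Quinn:1, Ravi:2, Ursula:1, Wendy:1.
Sum = 2 + 1 + 2 + 1 + 1 = 7.

7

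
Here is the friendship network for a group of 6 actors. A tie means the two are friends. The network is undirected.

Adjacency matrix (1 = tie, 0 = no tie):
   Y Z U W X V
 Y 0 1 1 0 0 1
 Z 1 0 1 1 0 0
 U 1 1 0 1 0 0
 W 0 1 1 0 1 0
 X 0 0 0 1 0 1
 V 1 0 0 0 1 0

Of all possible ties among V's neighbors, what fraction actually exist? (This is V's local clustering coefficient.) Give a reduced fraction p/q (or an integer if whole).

V's neighbors: X and Y (k = 2).
Possible neighbor pairs: C(2,2) = 1. Edges among them: none → e = 0.
Clustering(V) = 0/1.

0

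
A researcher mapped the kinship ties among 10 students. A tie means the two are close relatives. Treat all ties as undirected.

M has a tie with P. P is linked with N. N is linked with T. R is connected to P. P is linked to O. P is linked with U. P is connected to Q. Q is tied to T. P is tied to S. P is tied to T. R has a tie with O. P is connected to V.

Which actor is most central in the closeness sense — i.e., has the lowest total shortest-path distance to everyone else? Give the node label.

Farness (sum of distances to all others) for each node — M:17, N:16, O:16, P:9, Q:16, R:16, S:17, T:15, U:17, V:17.
The smallest farness is 9, for P, so P has the highest closeness.

P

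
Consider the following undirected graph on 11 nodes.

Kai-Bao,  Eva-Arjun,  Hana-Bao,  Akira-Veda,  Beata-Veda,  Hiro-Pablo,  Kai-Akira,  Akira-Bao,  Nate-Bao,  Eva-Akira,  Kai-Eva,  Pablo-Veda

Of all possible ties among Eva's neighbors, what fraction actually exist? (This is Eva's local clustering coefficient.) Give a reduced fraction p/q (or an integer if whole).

1/3

Eva's neighbors: Akira, Arjun, and Kai (k = 3).
Possible neighbor pairs: C(3,2) = 3. Edges among them: Akira–Kai → e = 1.
Clustering(Eva) = 1/3.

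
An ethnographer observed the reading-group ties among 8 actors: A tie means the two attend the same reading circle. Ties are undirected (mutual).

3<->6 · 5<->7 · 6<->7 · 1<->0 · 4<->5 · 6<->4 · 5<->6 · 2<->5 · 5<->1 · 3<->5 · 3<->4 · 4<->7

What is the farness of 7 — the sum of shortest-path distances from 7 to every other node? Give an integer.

12

Distances from 7: 0:3, 1:2, 2:2, 3:2, 4:1, 5:1, 6:1.
Sum = 3 + 2 + 2 + 2 + 1 + 1 + 1 = 12.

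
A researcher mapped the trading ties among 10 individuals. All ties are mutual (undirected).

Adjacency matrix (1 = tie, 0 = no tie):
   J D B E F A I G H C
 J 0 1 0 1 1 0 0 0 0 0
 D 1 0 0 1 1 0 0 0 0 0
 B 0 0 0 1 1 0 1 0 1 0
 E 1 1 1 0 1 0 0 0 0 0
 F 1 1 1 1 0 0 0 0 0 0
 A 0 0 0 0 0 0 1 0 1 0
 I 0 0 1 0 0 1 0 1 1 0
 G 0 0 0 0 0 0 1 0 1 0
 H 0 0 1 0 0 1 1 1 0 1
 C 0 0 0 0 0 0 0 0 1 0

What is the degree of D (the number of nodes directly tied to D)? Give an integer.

3

D is directly tied to E, F, and J. That is 3 neighbors, so the degree of D is 3.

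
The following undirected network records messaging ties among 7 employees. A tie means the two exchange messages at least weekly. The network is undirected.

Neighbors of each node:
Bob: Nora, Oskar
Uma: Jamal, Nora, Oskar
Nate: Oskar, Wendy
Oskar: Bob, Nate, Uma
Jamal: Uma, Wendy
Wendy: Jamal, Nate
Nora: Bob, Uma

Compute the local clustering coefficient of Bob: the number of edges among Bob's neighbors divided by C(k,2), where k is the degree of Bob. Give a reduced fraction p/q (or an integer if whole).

0

Bob's neighbors: Nora and Oskar (k = 2).
Possible neighbor pairs: C(2,2) = 1. Edges among them: none → e = 0.
Clustering(Bob) = 0/1.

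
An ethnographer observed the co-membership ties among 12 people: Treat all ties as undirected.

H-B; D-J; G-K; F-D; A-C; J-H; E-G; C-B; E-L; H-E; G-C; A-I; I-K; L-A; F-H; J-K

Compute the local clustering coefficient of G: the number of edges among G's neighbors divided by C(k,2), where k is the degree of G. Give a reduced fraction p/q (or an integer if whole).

0

G's neighbors: C, E, and K (k = 3).
Possible neighbor pairs: C(3,2) = 3. Edges among them: none → e = 0.
Clustering(G) = 0/3 = 0.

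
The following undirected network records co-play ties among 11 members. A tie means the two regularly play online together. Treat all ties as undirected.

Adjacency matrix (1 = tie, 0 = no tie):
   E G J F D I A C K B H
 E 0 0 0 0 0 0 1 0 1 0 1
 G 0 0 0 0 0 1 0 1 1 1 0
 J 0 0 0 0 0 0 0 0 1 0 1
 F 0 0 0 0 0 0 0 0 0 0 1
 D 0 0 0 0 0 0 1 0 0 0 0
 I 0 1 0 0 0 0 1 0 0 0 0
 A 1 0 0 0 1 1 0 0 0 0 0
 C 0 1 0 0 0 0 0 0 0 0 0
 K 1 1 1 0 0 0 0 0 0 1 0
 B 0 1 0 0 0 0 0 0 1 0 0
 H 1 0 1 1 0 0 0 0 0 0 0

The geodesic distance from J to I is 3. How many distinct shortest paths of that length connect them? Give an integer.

1

The shortest distance is 3, and the only length-3 path is J–K–G–I. So there is exactly 1 shortest path.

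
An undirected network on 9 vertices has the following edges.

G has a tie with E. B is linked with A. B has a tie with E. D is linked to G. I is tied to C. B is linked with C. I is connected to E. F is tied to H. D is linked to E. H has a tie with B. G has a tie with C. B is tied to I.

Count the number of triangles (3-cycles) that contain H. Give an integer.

0

H's neighbors are B and F, but none of them are tied to each other, so no triangle contains H.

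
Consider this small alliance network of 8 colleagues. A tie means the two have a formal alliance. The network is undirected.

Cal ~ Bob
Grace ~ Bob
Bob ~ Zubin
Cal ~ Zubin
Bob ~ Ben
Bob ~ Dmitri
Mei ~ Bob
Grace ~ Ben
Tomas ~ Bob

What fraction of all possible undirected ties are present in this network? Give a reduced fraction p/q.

There are 9 edges and 8 nodes, so the maximum possible is C(8,2) = 28.
Density = 9/28.

9/28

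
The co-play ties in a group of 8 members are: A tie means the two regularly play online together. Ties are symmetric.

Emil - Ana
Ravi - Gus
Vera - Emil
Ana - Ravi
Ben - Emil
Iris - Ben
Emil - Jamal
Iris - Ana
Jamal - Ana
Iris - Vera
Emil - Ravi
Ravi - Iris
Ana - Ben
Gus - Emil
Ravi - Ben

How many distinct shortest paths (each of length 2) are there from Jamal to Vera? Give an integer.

1

The shortest distance is 2, and the only length-2 path is Jamal–Emil–Vera. So there is exactly 1 shortest path.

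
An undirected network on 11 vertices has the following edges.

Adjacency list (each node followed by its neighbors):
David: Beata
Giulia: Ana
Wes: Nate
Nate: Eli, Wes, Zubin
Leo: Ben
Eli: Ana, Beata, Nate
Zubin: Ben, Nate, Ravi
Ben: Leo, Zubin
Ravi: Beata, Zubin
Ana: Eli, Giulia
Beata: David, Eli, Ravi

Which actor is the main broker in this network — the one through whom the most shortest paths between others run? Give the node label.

Unnormalized betweenness of each node: Ana:9, Beata:12, Ben:9, David:0, Eli:20, Giulia:0, Leo:0, Nate:18, Ravi:6, Wes:0, Zubin:18.
Eli has the largest value, 20, making it the main broker — the node through which the most shortest paths run.

Eli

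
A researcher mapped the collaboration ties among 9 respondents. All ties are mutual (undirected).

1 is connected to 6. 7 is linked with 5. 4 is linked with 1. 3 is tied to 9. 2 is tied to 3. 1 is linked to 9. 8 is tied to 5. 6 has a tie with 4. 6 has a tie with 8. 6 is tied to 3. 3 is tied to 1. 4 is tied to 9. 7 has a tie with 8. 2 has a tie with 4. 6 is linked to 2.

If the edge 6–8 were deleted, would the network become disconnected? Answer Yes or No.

Without the 6–8 edge there is no alternate route between 6 and 8, so the network disconnects. It is a bridge.

Yes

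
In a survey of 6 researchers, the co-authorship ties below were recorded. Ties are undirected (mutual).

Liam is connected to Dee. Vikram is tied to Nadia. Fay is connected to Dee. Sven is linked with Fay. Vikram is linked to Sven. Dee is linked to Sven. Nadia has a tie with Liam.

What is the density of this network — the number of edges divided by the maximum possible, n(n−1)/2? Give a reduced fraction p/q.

7/15

There are 7 edges and 6 nodes, so the maximum possible is C(6,2) = 15.
Density = 7/15.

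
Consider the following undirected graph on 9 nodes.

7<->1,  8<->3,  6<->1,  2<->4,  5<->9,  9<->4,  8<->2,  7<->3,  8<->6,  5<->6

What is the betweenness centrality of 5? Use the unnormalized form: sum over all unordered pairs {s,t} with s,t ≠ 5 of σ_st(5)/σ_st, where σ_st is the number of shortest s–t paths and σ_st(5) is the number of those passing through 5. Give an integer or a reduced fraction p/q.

5

Pairs whose geodesics pass through 5 — 8–9: 1/2; 3–9: 1/2; 7–9: 1; 1–9: 1; 1–4: 1/2; 6–9: 1; 6–4: 1/2.
All other pairs contribute 0.
Summing the contributions gives betweenness(5) = 5.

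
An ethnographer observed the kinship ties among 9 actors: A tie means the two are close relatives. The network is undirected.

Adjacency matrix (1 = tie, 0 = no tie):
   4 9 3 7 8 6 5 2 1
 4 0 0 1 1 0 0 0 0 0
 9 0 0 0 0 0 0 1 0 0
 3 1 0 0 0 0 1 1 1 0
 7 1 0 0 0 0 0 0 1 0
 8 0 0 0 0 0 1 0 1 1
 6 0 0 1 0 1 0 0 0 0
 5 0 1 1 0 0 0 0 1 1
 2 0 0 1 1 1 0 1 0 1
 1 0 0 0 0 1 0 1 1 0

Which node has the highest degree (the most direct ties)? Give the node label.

2

Degrees — 1:3, 2:5, 3:4, 4:2, 5:4, 6:2, 7:2, 8:3, 9:1.
The maximum is 5, attained only by 2.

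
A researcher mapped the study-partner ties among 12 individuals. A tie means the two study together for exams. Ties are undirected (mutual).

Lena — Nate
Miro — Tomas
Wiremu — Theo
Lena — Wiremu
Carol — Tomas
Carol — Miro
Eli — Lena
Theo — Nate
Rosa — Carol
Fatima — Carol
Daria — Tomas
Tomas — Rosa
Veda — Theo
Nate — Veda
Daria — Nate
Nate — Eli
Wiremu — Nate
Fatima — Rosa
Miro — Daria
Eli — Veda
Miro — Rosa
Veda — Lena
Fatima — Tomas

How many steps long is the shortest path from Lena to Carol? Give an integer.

4

One shortest route is Lena – Nate – Daria – Miro – Carol, which uses 4 edges, and at distance 3 from Lena we only reach {Miro, Tomas}, which does not include Carol. So d(Lena,Carol) = 4.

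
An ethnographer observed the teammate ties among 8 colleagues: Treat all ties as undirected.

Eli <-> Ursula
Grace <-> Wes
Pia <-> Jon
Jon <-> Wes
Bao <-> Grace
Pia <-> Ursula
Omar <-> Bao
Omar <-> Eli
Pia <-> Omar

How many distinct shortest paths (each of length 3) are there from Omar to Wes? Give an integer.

The shortest distance is 3. The length-3 paths are: Omar–Bao–Grace–Wes; Omar–Pia–Jon–Wes.
That gives 2 distinct shortest paths.

2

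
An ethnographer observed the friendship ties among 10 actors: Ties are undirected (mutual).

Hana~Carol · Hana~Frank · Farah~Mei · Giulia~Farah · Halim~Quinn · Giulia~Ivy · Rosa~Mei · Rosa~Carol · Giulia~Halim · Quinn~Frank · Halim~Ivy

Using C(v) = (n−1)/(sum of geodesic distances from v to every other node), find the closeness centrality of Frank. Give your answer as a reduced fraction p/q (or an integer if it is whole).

9/23

Distances from Frank: Carol:2, Farah:4, Giulia:3, Halim:2, Hana:1, Ivy:3, Mei:4, Quinn:1, Rosa:3. Sum = 23.
n = 10, so closeness = 9/23.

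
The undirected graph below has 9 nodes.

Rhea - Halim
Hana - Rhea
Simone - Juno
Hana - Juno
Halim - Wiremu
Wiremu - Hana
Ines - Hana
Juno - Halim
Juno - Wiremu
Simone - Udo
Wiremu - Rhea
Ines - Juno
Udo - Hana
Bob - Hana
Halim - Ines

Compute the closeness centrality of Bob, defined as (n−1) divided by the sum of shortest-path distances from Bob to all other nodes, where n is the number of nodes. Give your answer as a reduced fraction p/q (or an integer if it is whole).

Distances from Bob: Halim:3, Hana:1, Ines:2, Juno:2, Rhea:2, Simone:3, Udo:2, Wiremu:2. Sum = 17.
n = 9, so closeness = 8/17.

8/17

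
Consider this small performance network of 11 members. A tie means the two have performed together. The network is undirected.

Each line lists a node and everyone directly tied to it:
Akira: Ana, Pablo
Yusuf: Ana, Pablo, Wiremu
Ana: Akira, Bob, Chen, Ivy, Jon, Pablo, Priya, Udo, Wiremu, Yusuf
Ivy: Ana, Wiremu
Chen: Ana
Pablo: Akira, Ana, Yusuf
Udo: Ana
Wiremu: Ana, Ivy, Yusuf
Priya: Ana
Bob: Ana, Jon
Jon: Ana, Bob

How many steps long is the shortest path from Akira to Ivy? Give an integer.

2

One shortest route is Akira – Ana – Ivy, which uses 2 edges, and Akira and Ivy are not directly tied, so nothing shorter exists. So d(Akira,Ivy) = 2.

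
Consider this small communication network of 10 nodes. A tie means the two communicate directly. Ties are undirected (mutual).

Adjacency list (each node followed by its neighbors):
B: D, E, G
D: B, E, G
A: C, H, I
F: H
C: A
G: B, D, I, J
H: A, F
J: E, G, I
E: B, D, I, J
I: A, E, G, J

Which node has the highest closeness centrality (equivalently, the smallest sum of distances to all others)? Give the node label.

Farness (sum of distances to all others) for each node — A:17, B:23, C:25, D:23, E:18, F:31, G:18, H:23, I:15, J:19.
The smallest farness is 15, for I, so I has the highest closeness.

I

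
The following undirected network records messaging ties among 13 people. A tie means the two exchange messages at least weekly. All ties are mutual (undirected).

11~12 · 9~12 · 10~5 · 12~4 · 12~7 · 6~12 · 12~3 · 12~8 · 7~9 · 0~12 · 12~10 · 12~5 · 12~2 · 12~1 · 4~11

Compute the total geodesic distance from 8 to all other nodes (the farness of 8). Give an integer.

23

Distances from 8: 0:2, 1:2, 2:2, 3:2, 4:2, 5:2, 6:2, 7:2, 9:2, 10:2, 11:2, 12:1.
Sum = 2 + 2 + 2 + 2 + 2 + 2 + 2 + 2 + 2 + 2 + 2 + 1 = 23.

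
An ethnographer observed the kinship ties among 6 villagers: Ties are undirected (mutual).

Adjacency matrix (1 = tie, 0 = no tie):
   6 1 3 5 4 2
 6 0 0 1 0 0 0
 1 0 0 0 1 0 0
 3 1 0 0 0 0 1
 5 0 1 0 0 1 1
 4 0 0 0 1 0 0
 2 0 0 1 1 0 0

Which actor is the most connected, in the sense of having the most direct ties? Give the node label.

5

Degrees — 1:1, 2:2, 3:2, 4:1, 5:3, 6:1.
The maximum is 3, attained only by 5.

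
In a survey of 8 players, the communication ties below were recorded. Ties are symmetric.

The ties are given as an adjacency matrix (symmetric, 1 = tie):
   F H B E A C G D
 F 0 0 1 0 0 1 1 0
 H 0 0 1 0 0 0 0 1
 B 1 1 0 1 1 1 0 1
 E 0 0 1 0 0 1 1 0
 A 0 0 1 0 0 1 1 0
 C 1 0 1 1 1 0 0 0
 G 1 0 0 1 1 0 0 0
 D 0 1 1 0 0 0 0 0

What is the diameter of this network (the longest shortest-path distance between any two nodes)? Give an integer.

Eccentricity of each node (its greatest distance to any other): A:2, B:2, C:2, D:3, E:2, F:2, G:3, H:3.
The maximum eccentricity is 3, realized for instance by the pair H–G via H – B – F – G. So the diameter is 3.

3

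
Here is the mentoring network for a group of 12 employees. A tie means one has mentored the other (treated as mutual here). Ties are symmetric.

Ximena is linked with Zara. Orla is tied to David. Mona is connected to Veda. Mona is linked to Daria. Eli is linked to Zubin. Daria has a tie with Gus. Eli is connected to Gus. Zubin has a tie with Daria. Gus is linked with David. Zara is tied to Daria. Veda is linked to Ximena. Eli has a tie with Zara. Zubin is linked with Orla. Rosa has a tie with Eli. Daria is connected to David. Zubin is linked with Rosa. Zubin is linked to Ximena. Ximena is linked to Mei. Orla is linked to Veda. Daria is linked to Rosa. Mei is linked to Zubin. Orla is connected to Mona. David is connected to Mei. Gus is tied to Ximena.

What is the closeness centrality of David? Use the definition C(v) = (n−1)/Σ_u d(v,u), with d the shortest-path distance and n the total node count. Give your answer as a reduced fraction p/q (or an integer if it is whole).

Distances from David: Daria:1, Eli:2, Gus:1, Mei:1, Mona:2, Orla:1, Rosa:2, Veda:2, Ximena:2, Zara:2, Zubin:2. Sum = 18.
n = 12, so closeness = 11/18.

11/18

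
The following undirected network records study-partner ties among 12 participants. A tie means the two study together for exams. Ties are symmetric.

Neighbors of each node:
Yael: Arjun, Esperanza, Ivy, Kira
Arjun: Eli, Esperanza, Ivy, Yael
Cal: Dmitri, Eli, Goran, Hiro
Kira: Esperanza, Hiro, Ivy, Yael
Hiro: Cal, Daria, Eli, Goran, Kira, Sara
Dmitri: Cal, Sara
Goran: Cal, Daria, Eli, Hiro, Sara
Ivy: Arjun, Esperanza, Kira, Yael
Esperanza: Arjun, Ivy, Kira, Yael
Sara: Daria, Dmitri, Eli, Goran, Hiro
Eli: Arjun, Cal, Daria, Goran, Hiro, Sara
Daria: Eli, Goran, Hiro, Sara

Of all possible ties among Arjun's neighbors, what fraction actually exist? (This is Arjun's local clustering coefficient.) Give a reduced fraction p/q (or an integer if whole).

Arjun's neighbors: Eli, Esperanza, Ivy, and Yael (k = 4).
Possible neighbor pairs: C(4,2) = 6. Edges among them: Esperanza–Ivy, Esperanza–Yael, Ivy–Yael → e = 3.
Clustering(Arjun) = 3/6 = 1/2.

1/2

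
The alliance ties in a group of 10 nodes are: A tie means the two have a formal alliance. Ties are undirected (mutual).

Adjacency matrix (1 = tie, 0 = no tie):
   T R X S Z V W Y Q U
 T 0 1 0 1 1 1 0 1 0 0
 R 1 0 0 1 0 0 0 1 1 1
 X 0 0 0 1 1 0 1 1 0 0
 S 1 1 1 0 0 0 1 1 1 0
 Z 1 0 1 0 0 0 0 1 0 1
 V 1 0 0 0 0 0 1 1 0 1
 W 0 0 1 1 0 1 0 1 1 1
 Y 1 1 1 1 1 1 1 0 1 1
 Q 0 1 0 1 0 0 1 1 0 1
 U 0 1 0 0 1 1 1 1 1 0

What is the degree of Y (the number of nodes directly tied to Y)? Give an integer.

9

Y is directly tied to Q, R, S, T, U, V, W, X, and Z. That is 9 neighbors, so the degree of Y is 9.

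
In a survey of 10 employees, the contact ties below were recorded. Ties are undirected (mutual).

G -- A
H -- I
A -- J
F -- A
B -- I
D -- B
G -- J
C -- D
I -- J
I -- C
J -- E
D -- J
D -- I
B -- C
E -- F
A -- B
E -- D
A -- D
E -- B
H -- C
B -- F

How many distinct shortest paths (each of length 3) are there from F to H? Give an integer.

2

The shortest distance is 3. The length-3 paths are: F–B–C–H; F–B–I–H.
That gives 2 distinct shortest paths.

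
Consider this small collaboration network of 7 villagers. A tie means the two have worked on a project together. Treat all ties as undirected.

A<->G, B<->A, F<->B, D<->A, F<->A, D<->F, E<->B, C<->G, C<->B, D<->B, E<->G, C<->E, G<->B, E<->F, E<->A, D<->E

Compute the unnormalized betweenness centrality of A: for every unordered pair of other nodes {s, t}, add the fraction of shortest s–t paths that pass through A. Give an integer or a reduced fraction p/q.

2/3

Pairs whose geodesics pass through A — F–G: 1/3; D–G: 1/3.
All other pairs contribute 0.
Summing the contributions gives betweenness(A) = 2/3.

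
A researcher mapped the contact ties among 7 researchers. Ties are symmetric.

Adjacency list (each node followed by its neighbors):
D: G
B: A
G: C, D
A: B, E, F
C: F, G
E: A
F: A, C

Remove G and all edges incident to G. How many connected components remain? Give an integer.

2

Without G, the remaining ties split the others into: {A, B, C, E, F}; {D}.
That's 2 separate components.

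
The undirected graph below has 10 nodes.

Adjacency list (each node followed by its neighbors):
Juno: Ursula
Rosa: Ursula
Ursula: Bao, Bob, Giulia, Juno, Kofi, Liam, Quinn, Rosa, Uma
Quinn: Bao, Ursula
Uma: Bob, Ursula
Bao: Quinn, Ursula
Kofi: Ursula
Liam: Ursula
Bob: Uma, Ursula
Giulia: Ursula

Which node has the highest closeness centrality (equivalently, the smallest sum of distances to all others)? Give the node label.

Farness (sum of distances to all others) for each node — Bao:16, Bob:16, Giulia:17, Juno:17, Kofi:17, Liam:17, Quinn:16, Rosa:17, Uma:16, Ursula:9.
The smallest farness is 9, for Ursula, so Ursula has the highest closeness.

Ursula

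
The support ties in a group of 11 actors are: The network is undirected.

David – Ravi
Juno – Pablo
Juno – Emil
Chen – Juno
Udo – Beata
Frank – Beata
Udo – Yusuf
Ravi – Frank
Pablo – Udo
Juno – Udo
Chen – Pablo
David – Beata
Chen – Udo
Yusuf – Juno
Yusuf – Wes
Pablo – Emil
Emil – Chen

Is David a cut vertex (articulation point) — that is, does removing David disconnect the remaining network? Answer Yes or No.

No

Even without David, every remaining node can still reach every other (the residual graph is connected), so David is not a cut vertex.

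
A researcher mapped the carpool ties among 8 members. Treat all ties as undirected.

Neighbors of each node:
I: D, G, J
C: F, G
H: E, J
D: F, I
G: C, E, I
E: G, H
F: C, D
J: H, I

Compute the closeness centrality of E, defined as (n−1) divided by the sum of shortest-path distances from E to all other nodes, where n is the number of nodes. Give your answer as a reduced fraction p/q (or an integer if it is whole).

Distances from E: C:2, D:3, F:3, G:1, H:1, I:2, J:2. Sum = 14.
n = 8, so closeness = 7/14 = 1/2.

1/2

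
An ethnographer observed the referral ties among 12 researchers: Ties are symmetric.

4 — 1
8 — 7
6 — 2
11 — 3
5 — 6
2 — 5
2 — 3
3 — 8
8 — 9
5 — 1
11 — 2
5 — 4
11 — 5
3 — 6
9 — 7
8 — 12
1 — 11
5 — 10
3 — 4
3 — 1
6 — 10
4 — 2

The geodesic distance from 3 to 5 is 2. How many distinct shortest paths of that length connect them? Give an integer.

The shortest distance is 2. The length-2 paths are: 3–11–5; 3–2–5; 3–1–5; 3–6–5; 3–4–5.
That gives 5 distinct shortest paths.

5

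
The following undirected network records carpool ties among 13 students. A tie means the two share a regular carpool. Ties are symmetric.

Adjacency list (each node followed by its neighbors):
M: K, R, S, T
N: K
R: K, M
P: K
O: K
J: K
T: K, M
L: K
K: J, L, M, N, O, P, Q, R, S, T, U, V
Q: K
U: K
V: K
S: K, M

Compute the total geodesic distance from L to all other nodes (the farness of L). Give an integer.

Distances from L: J:2, K:1, M:2, N:2, O:2, P:2, Q:2, R:2, S:2, T:2, U:2, V:2.
Sum = 2 + 1 + 2 + 2 + 2 + 2 + 2 + 2 + 2 + 2 + 2 + 2 = 23.

23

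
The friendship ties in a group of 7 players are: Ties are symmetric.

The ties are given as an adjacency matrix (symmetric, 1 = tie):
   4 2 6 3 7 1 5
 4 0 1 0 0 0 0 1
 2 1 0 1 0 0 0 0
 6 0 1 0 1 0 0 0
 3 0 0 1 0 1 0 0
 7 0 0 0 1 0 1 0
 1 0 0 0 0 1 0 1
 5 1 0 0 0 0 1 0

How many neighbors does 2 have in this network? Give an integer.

2

2 is directly tied to 4 and 6. That is 2 neighbors, so the degree of 2 is 2.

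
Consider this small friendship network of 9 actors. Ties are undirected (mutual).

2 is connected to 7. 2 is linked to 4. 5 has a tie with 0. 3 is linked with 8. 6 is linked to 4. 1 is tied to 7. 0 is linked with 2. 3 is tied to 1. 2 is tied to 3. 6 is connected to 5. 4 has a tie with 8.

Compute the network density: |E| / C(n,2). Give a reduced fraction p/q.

11/36

There are 11 edges and 9 nodes, so the maximum possible is C(9,2) = 36.
Density = 11/36.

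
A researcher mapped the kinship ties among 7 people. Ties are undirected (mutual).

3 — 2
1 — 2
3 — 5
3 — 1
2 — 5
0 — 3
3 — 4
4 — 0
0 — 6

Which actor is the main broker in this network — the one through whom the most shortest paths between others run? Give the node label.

Unnormalized betweenness of each node: 0:5, 1:0, 2:1/2, 3:19/2, 4:0, 5:0, 6:0.
3 has the largest value, 19/2, making it the main broker — the node through which the most shortest paths run.

3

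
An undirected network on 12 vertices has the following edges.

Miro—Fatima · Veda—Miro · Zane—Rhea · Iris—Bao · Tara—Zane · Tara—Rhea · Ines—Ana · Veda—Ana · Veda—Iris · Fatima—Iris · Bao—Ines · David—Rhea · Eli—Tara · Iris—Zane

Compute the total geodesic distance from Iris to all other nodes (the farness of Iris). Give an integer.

20

Distances from Iris: Ana:2, Bao:1, David:3, Eli:3, Fatima:1, Ines:2, Miro:2, Rhea:2, Tara:2, Veda:1, Zane:1.
Sum = 2 + 1 + 3 + 3 + 1 + 2 + 2 + 2 + 2 + 1 + 1 = 20.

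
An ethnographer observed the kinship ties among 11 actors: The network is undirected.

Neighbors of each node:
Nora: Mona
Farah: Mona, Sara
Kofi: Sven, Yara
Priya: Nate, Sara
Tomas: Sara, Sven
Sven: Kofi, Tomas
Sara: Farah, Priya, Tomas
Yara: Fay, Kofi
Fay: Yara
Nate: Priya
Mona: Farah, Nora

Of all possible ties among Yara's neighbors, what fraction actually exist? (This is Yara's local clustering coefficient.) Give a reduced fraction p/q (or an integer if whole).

Yara's neighbors: Fay and Kofi (k = 2).
Possible neighbor pairs: C(2,2) = 1. Edges among them: none → e = 0.
Clustering(Yara) = 0/1.

0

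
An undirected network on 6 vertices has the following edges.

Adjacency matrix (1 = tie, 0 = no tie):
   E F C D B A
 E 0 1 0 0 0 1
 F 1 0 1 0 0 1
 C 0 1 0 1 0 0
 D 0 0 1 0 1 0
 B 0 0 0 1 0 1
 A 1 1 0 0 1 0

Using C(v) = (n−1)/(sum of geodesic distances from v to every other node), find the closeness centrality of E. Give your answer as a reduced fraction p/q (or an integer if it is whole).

Distances from E: A:1, B:2, C:2, D:3, F:1. Sum = 9.
n = 6, so closeness = 5/9.

5/9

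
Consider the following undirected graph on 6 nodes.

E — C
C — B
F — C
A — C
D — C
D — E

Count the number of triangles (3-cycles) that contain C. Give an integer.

C's neighbors: A, B, D, E, and F.
Neighbor pairs that are themselves tied: C–D–E. Each forms one triangle with C, for 1 in total.

1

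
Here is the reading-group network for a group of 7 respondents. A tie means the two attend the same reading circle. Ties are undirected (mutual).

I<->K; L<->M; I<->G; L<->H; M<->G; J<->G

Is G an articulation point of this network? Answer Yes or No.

Yes

Removing G leaves {H, L, and M} with no path to {I and K}, so the network splits into 3 components. G is a cut vertex.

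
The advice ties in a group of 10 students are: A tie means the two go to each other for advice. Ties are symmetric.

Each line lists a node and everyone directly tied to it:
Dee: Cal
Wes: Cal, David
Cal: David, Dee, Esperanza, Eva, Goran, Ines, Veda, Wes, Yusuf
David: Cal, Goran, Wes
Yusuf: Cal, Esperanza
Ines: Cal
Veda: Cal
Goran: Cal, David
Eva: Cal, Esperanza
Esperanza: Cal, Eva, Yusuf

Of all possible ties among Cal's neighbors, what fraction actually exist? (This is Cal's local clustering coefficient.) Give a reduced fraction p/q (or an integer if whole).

Cal's neighbors: David, Dee, Esperanza, Eva, Goran, Ines, Veda, Wes, and Yusuf (k = 9).
Possible neighbor pairs: C(9,2) = 36. Edges among them: David–Goran, David–Wes, Esperanza–Eva, Esperanza–Yusuf → e = 4.
Clustering(Cal) = 4/36 = 1/9.

1/9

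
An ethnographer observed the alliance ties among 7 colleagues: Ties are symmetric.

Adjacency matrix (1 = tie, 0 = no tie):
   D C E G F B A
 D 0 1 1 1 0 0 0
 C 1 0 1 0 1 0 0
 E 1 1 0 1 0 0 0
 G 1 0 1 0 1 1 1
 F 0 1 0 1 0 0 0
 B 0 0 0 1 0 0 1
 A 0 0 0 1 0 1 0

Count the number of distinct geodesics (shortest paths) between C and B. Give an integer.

The shortest distance is 3. The length-3 paths are: C–D–G–B; C–E–G–B; C–F–G–B.
That gives 3 distinct shortest paths.

3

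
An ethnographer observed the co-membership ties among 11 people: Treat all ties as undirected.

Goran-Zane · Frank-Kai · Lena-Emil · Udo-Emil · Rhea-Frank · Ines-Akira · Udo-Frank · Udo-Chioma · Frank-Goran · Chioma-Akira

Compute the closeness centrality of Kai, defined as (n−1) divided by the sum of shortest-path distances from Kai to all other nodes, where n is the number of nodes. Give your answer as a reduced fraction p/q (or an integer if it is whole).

Distances from Kai: Akira:4, Chioma:3, Emil:3, Frank:1, Goran:2, Ines:5, Lena:4, Rhea:2, Udo:2, Zane:3. Sum = 29.
n = 11, so closeness = 10/29.

10/29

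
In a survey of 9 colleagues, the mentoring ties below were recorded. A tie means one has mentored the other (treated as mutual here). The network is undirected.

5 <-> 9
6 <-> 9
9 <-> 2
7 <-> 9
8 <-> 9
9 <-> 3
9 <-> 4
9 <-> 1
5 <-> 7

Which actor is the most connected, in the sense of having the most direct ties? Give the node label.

Degrees — 1:1, 2:1, 3:1, 4:1, 5:2, 6:1, 7:2, 8:1, 9:8.
The maximum is 8, attained only by 9.

9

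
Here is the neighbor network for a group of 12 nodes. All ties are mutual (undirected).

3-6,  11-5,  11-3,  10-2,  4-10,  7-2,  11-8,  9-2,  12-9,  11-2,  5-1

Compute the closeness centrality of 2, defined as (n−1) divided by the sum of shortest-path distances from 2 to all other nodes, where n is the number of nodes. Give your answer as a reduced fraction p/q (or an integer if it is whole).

Distances from 2: 1:3, 3:2, 4:2, 5:2, 6:3, 7:1, 8:2, 9:1, 10:1, 11:1, 12:2. Sum = 20.
n = 12, so closeness = 11/20.

11/20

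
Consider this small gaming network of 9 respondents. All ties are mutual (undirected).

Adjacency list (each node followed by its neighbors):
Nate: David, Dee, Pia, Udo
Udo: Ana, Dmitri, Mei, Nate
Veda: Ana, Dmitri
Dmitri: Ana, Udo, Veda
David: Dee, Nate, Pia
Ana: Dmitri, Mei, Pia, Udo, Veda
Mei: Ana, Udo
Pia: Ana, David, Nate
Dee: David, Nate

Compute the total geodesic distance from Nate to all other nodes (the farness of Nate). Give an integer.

Distances from Nate: Ana:2, David:1, Dee:1, Dmitri:2, Mei:2, Pia:1, Udo:1, Veda:3.
Sum = 2 + 1 + 1 + 2 + 2 + 1 + 1 + 3 = 13.

13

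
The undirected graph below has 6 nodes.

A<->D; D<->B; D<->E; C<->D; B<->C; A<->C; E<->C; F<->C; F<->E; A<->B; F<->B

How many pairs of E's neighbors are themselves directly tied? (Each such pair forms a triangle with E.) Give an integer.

2

E's neighbors: C, D, and F.
Neighbor pairs that are themselves tied: E–C–D; E–C–F. Each forms one triangle with E, for 2 in total.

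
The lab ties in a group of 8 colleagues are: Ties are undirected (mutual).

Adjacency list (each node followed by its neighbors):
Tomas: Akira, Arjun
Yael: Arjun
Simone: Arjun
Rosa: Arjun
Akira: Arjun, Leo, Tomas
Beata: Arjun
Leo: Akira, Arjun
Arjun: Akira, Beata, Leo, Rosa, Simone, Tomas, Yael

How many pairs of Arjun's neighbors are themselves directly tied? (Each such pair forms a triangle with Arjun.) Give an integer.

Arjun's neighbors: Akira, Beata, Leo, Rosa, Simone, Tomas, and Yael.
Neighbor pairs that are themselves tied: Arjun–Akira–Leo; Arjun–Akira–Tomas. Each forms one triangle with Arjun, for 2 in total.

2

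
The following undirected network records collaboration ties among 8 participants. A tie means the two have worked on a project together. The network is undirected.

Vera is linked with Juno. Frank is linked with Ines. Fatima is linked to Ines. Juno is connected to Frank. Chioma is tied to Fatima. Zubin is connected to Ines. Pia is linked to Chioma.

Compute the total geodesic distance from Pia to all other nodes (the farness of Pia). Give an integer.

Distances from Pia: Chioma:1, Fatima:2, Frank:4, Ines:3, Juno:5, Vera:6, Zubin:4.
Sum = 1 + 2 + 4 + 3 + 5 + 6 + 4 = 25.

25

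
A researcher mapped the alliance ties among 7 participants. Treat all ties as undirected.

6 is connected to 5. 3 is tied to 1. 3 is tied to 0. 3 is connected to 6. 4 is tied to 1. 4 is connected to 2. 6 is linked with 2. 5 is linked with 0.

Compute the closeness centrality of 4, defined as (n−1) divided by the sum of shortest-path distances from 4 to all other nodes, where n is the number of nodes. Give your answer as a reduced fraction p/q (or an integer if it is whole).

1/2

Distances from 4: 0:3, 1:1, 2:1, 3:2, 5:3, 6:2. Sum = 12.
n = 7, so closeness = 6/12 = 1/2.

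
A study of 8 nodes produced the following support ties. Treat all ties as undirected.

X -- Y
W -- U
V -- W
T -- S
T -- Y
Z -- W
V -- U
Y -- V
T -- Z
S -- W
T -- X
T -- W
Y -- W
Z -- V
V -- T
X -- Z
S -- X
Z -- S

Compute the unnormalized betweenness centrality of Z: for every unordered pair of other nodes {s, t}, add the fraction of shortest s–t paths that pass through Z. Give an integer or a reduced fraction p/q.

Pairs whose geodesics pass through Z — S–V: 1/3; U–X: 2/7; X–V: 1/3; X–W: 1/4.
All other pairs contribute 0.
Summing the contributions gives betweenness(Z) = 101/84.

101/84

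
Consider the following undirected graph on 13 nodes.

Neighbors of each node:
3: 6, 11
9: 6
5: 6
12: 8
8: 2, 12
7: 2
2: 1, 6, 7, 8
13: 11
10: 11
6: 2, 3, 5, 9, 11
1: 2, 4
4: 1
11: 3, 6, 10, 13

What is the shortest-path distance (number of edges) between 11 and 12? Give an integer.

4

One shortest route is 11 – 6 – 2 – 8 – 12, which uses 4 edges, and at distance 3 from 11 we only reach {1, 7, 8}, which does not include 12. So d(11,12) = 4.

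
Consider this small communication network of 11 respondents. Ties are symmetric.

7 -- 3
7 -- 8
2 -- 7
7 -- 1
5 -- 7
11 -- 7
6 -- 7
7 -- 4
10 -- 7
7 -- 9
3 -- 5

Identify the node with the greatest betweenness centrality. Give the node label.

Unnormalized betweenness of each node: 1:0, 2:0, 3:0, 4:0, 5:0, 6:0, 7:44, 8:0, 9:0, 10:0, 11:0.
7 has the largest value, 44, making it the main broker — the node through which the most shortest paths run.

7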